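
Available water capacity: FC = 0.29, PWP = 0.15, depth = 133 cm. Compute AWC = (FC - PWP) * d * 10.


AWC = (FC - PWP) * d * 10
AWC = (0.29 - 0.15) * 133 * 10
AWC = 0.1400 * 133 * 10

186.2000 mm


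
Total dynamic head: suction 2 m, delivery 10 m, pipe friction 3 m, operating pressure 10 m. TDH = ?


TDH = Hs + Hd + hf + Hp = 2 + 10 + 3 + 10 = 25

25 m


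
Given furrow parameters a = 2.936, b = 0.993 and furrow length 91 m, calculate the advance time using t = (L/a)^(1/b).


t = (L/a)^(1/b)
t = (91/2.936)^(1/0.993)
t = 30.994550^(1/0.993)

31.7540 min


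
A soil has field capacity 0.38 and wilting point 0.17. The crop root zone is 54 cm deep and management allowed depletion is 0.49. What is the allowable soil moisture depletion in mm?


SMD = (FC - PWP) * d * MAD * 10
SMD = (0.38 - 0.17) * 54 * 0.49 * 10
SMD = 0.2100 * 54 * 0.49 * 10

55.5660 mm


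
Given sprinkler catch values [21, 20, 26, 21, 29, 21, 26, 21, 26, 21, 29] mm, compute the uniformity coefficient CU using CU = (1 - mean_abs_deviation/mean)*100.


mean = 23.727273 mm
MAD = 3.157025 mm
CU = (1 - 3.157025/23.727273)*100

86.6945 %


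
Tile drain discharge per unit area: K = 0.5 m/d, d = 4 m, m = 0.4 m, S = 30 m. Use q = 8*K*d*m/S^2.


q = 8*K*d*m/S^2
q = 8*0.5*4*0.4/30^2
q = 6.4000 / 900

0.0071 m/d


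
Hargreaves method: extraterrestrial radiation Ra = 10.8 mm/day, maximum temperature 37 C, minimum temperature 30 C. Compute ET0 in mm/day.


Tmean = (Tmax + Tmin)/2 = (37 + 30)/2 = 33.5
ET0 = 0.0023 * 10.8 * (33.5 + 17.8) * sqrt(37 - 30)
ET0 = 0.0023 * 10.8 * 51.3 * 2.645751

3.3715 mm/day


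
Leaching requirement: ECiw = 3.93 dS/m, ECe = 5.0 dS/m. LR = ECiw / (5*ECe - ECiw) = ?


LR = ECiw / (5*ECe - ECiw)
LR = 3.93 / (5*5.0 - 3.93)
LR = 3.93 / 21.0700

0.1865


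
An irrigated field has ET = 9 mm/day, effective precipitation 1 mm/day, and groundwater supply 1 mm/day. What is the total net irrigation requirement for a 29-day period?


Daily deficit = ET - Pe - GW = 9 - 1 - 1 = 7 mm/day
NIR = 7 * 29 = 203 mm

203.0000 mm


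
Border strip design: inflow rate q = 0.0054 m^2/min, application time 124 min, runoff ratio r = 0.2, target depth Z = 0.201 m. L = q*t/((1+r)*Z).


L = q*t/((1+r)*Z)
L = 0.0054*124/((1+0.2)*0.201)
L = 0.6696/0.2412

2.7761 m


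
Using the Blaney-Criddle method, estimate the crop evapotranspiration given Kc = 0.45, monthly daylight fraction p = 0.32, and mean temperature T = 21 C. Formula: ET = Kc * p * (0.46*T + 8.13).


ET = Kc * p * (0.46*T + 8.13)
ET = 0.45 * 0.32 * (0.46*21 + 8.13)
ET = 0.45 * 0.32 * 17.7900

2.5618 mm/day


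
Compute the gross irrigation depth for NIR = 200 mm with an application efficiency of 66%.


Ea = 66% = 0.66
GID = NIR / Ea = 200 / 0.66 = 303.0303 mm

303.0303 mm


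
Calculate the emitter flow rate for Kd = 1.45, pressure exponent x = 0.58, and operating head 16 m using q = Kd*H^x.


q = Kd * H^x = 1.45 * 16^0.58 = 1.45 * 4.993322

7.2403 L/h


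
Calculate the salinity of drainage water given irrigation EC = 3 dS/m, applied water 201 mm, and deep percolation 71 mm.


EC_dw = EC_iw * D_iw / D_dw
EC_dw = 3 * 201 / 71
EC_dw = 603 / 71

8.4930 dS/m


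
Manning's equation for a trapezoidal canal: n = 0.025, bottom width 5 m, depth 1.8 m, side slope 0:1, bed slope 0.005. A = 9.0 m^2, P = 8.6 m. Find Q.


R = A/P = 9.0/8.6 = 1.046512
Q = (1/0.025) * 9.0 * 1.046512^(2/3) * 0.005^0.5

26.2392 m^3/s


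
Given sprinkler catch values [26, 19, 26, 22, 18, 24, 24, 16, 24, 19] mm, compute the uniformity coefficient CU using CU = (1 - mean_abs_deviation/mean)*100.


mean = 21.800000 mm
MAD = 3.040000 mm
CU = (1 - 3.040000/21.800000)*100

86.0550 %


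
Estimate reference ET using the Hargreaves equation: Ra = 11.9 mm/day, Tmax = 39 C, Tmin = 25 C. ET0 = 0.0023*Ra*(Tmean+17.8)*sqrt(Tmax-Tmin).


Tmean = (Tmax + Tmin)/2 = (39 + 25)/2 = 32.0
ET0 = 0.0023 * 11.9 * (32.0 + 17.8) * sqrt(39 - 25)
ET0 = 0.0023 * 11.9 * 49.8 * 3.741657

5.1000 mm/day


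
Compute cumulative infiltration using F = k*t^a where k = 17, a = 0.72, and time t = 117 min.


F = k * t^a = 17 * 117^0.72
F = 17 * 30.838541

524.2552 mm


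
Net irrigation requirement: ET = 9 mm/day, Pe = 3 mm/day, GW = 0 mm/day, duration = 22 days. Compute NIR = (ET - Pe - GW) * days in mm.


Daily deficit = ET - Pe - GW = 9 - 3 - 0 = 6 mm/day
NIR = 6 * 22 = 132 mm

132.0000 mm


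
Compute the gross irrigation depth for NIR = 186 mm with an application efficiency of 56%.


Ea = 56% = 0.56
GID = NIR / Ea = 186 / 0.56 = 332.1429 mm

332.1429 mm


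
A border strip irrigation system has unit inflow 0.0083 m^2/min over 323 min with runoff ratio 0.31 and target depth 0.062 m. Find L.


L = q*t/((1+r)*Z)
L = 0.0083*323/((1+0.31)*0.062)
L = 2.6809/0.08122

33.0079 m


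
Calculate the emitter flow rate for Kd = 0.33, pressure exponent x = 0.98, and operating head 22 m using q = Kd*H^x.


q = Kd * H^x = 0.33 * 22^0.98 = 0.33 * 20.681128

6.8248 L/h


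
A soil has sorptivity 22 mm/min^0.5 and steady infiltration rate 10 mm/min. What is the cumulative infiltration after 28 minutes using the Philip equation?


F = S*sqrt(t) + A*t
F = 22*sqrt(28) + 10*28
F = 22*5.291503 + 280

396.4131 mm


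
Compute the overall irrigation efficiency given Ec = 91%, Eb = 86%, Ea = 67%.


Ec = 0.91, Eb = 0.86, Ea = 0.67
E = 0.91 * 0.86 * 0.67 * 100 = 52.4342%

52.4342 %


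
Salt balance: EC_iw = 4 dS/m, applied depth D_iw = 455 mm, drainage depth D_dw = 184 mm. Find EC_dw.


EC_dw = EC_iw * D_iw / D_dw
EC_dw = 4 * 455 / 184
EC_dw = 1820 / 184

9.8913 dS/m


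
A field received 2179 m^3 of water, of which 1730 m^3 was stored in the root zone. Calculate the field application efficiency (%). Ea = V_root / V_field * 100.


Ea = V_root / V_field * 100 = 1730 / 2179 * 100 = 79.3942%

79.3942 %


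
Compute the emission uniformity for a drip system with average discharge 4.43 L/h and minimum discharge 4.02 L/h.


EU = (q_min/q_avg)*100 = (4.02/4.43)*100 = 90.7449%

90.7449 %


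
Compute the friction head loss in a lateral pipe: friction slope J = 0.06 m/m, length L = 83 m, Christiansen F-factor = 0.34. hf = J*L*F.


hf = J * L * F = 0.06 * 83 * 0.34 = 1.6932 m

1.6932 m


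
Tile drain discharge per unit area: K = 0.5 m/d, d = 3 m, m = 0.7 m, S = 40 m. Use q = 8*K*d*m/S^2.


q = 8*K*d*m/S^2
q = 8*0.5*3*0.7/40^2
q = 8.4000 / 1600

0.0052 m/d


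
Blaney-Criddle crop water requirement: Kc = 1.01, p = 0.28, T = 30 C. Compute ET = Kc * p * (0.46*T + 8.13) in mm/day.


ET = Kc * p * (0.46*T + 8.13)
ET = 1.01 * 0.28 * (0.46*30 + 8.13)
ET = 1.01 * 0.28 * 21.9300

6.2018 mm/day


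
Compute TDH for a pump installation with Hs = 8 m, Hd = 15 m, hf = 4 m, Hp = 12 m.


TDH = Hs + Hd + hf + Hp = 8 + 15 + 4 + 12 = 39

39 m


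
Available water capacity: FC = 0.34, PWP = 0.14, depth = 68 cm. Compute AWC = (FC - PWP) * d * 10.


AWC = (FC - PWP) * d * 10
AWC = (0.34 - 0.14) * 68 * 10
AWC = 0.2000 * 68 * 10

136.0000 mm


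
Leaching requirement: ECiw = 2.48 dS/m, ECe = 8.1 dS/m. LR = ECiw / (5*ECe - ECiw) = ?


LR = ECiw / (5*ECe - ECiw)
LR = 2.48 / (5*8.1 - 2.48)
LR = 2.48 / 38.0200

0.0652


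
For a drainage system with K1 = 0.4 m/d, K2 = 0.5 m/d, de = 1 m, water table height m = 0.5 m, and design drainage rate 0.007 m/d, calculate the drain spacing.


S^2 = 8*K2*de*m/q + 4*K1*m^2/q
S^2 = 8*0.5*1*0.5/0.007 + 4*0.4*0.5^2/0.007
S = sqrt(342.8571)

18.5164 m


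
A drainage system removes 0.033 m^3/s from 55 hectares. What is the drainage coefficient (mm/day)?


DC = Q * 86400 / (A * 10000) * 1000
DC = 0.033 * 86400 / (55 * 10000) * 1000
DC = 2851200.0000 / 550000

5.1840 mm/day


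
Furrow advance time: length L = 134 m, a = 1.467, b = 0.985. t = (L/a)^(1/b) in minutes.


t = (L/a)^(1/b)
t = (134/1.467)^(1/0.985)
t = 91.342877^(1/0.985)

97.8437 min


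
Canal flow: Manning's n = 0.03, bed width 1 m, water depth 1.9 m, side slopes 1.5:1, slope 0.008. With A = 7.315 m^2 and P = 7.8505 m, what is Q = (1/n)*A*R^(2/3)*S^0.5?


R = A/P = 7.315/7.8505 = 0.931788
Q = (1/0.03) * 7.315 * 0.931788^(2/3) * 0.008^0.5

20.8057 m^3/s


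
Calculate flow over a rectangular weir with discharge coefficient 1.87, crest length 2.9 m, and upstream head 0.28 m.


Q = C * L * H^(3/2) = 1.87 * 2.9 * 0.28^1.5 = 1.87 * 2.9 * 0.148162

0.8035 m^3/s


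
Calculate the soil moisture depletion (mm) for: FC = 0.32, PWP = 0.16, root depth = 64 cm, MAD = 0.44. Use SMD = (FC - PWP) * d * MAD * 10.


SMD = (FC - PWP) * d * MAD * 10
SMD = (0.32 - 0.16) * 64 * 0.44 * 10
SMD = 0.1600 * 64 * 0.44 * 10

45.0560 mm


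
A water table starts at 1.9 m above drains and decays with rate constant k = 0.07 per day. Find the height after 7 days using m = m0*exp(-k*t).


m = m0 * exp(-k*t)
m = 1.9 * exp(-0.07 * 7)
m = 1.9 * exp(-0.4900)

1.1640 m


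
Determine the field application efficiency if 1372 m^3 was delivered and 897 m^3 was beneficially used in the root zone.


Ea = V_root / V_field * 100 = 897 / 1372 * 100 = 65.3790%

65.3790 %


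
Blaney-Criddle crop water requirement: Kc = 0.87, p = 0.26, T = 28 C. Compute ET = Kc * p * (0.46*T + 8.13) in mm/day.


ET = Kc * p * (0.46*T + 8.13)
ET = 0.87 * 0.26 * (0.46*28 + 8.13)
ET = 0.87 * 0.26 * 21.0100

4.7525 mm/day


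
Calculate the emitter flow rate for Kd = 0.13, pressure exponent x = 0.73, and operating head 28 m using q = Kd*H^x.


q = Kd * H^x = 0.13 * 28^0.73 = 0.13 * 11.387421

1.4804 L/h


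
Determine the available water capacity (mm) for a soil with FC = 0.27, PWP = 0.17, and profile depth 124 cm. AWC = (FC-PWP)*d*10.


AWC = (FC - PWP) * d * 10
AWC = (0.27 - 0.17) * 124 * 10
AWC = 0.1000 * 124 * 10

124.0000 mm


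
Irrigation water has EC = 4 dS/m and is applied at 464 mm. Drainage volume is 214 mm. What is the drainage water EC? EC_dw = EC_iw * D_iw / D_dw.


EC_dw = EC_iw * D_iw / D_dw
EC_dw = 4 * 464 / 214
EC_dw = 1856 / 214

8.6729 dS/m


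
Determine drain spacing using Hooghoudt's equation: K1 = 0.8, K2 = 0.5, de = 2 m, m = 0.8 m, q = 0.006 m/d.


S^2 = 8*K2*de*m/q + 4*K1*m^2/q
S^2 = 8*0.5*2*0.8/0.006 + 4*0.8*0.8^2/0.006
S = sqrt(1408.0000)

37.5233 m


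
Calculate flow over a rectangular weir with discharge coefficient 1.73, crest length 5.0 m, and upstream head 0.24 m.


Q = C * L * H^(3/2) = 1.73 * 5.0 * 0.24^1.5 = 1.73 * 5.0 * 0.117576

1.0170 m^3/s


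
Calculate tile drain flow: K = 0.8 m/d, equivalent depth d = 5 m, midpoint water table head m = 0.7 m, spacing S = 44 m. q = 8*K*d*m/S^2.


q = 8*K*d*m/S^2
q = 8*0.8*5*0.7/44^2
q = 22.4000 / 1936

0.0116 m/d


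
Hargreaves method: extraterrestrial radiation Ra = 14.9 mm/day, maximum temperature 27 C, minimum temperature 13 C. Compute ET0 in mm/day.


Tmean = (Tmax + Tmin)/2 = (27 + 13)/2 = 20.0
ET0 = 0.0023 * 14.9 * (20.0 + 17.8) * sqrt(27 - 13)
ET0 = 0.0023 * 14.9 * 37.8 * 3.741657

4.8470 mm/day


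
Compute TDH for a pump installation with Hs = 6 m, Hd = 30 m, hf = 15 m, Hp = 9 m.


TDH = Hs + Hd + hf + Hp = 6 + 30 + 15 + 9 = 60

60 m


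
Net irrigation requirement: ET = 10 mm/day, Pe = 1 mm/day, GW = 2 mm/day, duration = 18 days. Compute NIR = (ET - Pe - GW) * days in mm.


Daily deficit = ET - Pe - GW = 10 - 1 - 2 = 7 mm/day
NIR = 7 * 18 = 126 mm

126.0000 mm


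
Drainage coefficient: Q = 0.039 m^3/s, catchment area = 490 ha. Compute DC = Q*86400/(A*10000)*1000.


DC = Q * 86400 / (A * 10000) * 1000
DC = 0.039 * 86400 / (490 * 10000) * 1000
DC = 3369600.0000 / 4900000

0.6877 mm/day


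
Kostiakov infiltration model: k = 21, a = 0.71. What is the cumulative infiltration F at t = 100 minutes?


F = k * t^a = 21 * 100^0.71
F = 21 * 26.302680

552.3563 mm


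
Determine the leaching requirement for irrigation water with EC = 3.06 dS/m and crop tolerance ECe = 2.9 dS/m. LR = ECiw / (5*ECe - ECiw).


LR = ECiw / (5*ECe - ECiw)
LR = 3.06 / (5*2.9 - 3.06)
LR = 3.06 / 11.4400

0.2675


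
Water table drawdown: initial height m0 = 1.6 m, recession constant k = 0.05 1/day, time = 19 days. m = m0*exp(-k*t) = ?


m = m0 * exp(-k*t)
m = 1.6 * exp(-0.05 * 19)
m = 1.6 * exp(-0.9500)

0.6188 m


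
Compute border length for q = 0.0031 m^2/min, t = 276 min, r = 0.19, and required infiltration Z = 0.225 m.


L = q*t/((1+r)*Z)
L = 0.0031*276/((1+0.19)*0.225)
L = 0.8556/0.26775

3.1955 m


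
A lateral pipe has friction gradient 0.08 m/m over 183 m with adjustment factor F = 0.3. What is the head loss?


hf = J * L * F = 0.08 * 183 * 0.3 = 4.3920 m

4.3920 m


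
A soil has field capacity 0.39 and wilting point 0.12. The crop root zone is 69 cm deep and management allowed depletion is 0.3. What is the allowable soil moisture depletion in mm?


SMD = (FC - PWP) * d * MAD * 10
SMD = (0.39 - 0.12) * 69 * 0.3 * 10
SMD = 0.2700 * 69 * 0.3 * 10

55.8900 mm


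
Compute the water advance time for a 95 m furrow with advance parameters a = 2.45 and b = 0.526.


t = (L/a)^(1/b)
t = (95/2.45)^(1/0.526)
t = 38.775510^(1/0.526)

1047.3005 min


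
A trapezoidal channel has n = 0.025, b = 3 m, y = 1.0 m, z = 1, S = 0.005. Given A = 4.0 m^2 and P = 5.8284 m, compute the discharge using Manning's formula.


R = A/P = 4.0/5.8284 = 0.686295
Q = (1/0.025) * 4.0 * 0.686295^(2/3) * 0.005^0.5

8.8026 m^3/s


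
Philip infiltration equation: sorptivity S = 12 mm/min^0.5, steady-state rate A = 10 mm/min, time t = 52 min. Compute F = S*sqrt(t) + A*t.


F = S*sqrt(t) + A*t
F = 12*sqrt(52) + 10*52
F = 12*7.211103 + 520

606.5332 mm


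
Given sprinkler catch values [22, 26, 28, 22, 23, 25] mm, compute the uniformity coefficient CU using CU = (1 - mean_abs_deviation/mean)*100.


mean = 24.333333 mm
MAD = 2.000000 mm
CU = (1 - 2.000000/24.333333)*100

91.7808 %


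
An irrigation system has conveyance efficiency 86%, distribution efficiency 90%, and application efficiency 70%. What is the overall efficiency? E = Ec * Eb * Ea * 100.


Ec = 0.86, Eb = 0.9, Ea = 0.7
E = 0.86 * 0.9 * 0.7 * 100 = 54.1800%

54.1800 %


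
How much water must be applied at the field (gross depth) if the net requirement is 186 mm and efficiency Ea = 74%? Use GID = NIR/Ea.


Ea = 74% = 0.74
GID = NIR / Ea = 186 / 0.74 = 251.3514 mm

251.3514 mm


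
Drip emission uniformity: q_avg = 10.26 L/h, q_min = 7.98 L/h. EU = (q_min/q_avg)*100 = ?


EU = (q_min/q_avg)*100 = (7.98/10.26)*100 = 77.7778%

77.7778 %


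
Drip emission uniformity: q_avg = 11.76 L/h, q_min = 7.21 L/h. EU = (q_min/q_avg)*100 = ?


EU = (q_min/q_avg)*100 = (7.21/11.76)*100 = 61.3095%

61.3095 %


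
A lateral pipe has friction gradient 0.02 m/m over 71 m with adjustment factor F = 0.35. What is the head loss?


hf = J * L * F = 0.02 * 71 * 0.35 = 0.4970 m

0.4970 m


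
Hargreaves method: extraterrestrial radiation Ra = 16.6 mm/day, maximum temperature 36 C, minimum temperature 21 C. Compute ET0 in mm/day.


Tmean = (Tmax + Tmin)/2 = (36 + 21)/2 = 28.5
ET0 = 0.0023 * 16.6 * (28.5 + 17.8) * sqrt(36 - 21)
ET0 = 0.0023 * 16.6 * 46.3 * 3.872983

6.8464 mm/day


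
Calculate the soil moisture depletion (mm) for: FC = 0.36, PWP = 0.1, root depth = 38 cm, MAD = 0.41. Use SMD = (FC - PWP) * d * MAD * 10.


SMD = (FC - PWP) * d * MAD * 10
SMD = (0.36 - 0.1) * 38 * 0.41 * 10
SMD = 0.2600 * 38 * 0.41 * 10

40.5080 mm


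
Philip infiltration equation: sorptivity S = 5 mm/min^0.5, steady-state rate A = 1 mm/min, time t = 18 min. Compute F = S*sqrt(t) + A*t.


F = S*sqrt(t) + A*t
F = 5*sqrt(18) + 1*18
F = 5*4.242641 + 18

39.2132 mm


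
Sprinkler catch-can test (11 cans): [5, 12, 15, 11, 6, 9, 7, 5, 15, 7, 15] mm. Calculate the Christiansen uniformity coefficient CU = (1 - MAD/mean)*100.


mean = 9.727273 mm
MAD = 3.520661 mm
CU = (1 - 3.520661/9.727273)*100

63.8063 %


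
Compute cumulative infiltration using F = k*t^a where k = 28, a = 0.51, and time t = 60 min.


F = k * t^a = 28 * 60^0.51
F = 28 * 8.069695

225.9515 mm


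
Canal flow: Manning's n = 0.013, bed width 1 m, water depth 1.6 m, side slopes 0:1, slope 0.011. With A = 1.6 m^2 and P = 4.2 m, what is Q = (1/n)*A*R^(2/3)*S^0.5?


R = A/P = 1.6/4.2 = 0.380952
Q = (1/0.013) * 1.6 * 0.380952^(2/3) * 0.011^0.5

6.7835 m^3/s


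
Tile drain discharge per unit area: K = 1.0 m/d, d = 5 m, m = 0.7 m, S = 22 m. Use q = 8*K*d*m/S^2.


q = 8*K*d*m/S^2
q = 8*1.0*5*0.7/22^2
q = 28.0000 / 484

0.0579 m/d


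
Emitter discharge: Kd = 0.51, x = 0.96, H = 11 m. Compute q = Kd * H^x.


q = Kd * H^x = 0.51 * 11^0.96 = 0.51 * 9.993946

5.0969 L/h


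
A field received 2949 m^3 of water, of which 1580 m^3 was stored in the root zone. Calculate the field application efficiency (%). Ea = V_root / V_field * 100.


Ea = V_root / V_field * 100 = 1580 / 2949 * 100 = 53.5775%

53.5775 %


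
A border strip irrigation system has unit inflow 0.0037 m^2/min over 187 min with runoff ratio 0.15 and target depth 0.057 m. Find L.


L = q*t/((1+r)*Z)
L = 0.0037*187/((1+0.15)*0.057)
L = 0.6919/0.06555

10.5553 m


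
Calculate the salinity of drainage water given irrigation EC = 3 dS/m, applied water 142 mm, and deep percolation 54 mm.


EC_dw = EC_iw * D_iw / D_dw
EC_dw = 3 * 142 / 54
EC_dw = 426 / 54

7.8889 dS/m


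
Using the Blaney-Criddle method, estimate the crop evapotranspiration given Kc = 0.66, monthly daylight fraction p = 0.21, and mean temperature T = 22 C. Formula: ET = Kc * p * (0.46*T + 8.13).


ET = Kc * p * (0.46*T + 8.13)
ET = 0.66 * 0.21 * (0.46*22 + 8.13)
ET = 0.66 * 0.21 * 18.2500

2.5295 mm/day


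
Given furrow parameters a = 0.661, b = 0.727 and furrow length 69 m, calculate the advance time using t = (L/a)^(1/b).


t = (L/a)^(1/b)
t = (69/0.661)^(1/0.727)
t = 104.387292^(1/0.727)

597.9732 min


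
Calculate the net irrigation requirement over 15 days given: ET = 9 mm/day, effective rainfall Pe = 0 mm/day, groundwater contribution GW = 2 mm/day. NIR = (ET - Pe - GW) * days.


Daily deficit = ET - Pe - GW = 9 - 0 - 2 = 7 mm/day
NIR = 7 * 15 = 105 mm

105.0000 mm


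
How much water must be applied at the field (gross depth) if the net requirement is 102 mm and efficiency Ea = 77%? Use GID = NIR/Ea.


Ea = 77% = 0.77
GID = NIR / Ea = 102 / 0.77 = 132.4675 mm

132.4675 mm


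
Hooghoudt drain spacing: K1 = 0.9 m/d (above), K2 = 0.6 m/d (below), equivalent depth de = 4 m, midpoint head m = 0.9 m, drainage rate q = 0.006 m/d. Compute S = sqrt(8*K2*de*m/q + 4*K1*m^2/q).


S^2 = 8*K2*de*m/q + 4*K1*m^2/q
S^2 = 8*0.6*4*0.9/0.006 + 4*0.9*0.9^2/0.006
S = sqrt(3366.0000)

58.0172 m


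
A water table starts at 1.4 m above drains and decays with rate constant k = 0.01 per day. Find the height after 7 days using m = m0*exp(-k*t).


m = m0 * exp(-k*t)
m = 1.4 * exp(-0.01 * 7)
m = 1.4 * exp(-0.0700)

1.3054 m


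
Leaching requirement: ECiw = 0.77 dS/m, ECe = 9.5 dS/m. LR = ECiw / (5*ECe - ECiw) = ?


LR = ECiw / (5*ECe - ECiw)
LR = 0.77 / (5*9.5 - 0.77)
LR = 0.77 / 46.7300

0.0165


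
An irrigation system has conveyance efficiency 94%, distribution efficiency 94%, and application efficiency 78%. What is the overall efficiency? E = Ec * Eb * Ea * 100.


Ec = 0.94, Eb = 0.94, Ea = 0.78
E = 0.94 * 0.94 * 0.78 * 100 = 68.9208%

68.9208 %


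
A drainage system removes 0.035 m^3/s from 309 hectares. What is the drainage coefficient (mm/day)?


DC = Q * 86400 / (A * 10000) * 1000
DC = 0.035 * 86400 / (309 * 10000) * 1000
DC = 3024000.0000 / 3090000

0.9786 mm/day


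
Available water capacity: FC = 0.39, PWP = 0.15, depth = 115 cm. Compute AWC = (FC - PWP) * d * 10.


AWC = (FC - PWP) * d * 10
AWC = (0.39 - 0.15) * 115 * 10
AWC = 0.2400 * 115 * 10

276.0000 mm


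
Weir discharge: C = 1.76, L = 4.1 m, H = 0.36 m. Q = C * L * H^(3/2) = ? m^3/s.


Q = C * L * H^(3/2) = 1.76 * 4.1 * 0.36^1.5 = 1.76 * 4.1 * 0.216000

1.5587 m^3/s


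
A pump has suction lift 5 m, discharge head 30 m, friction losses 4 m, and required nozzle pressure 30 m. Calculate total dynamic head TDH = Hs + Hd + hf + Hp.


TDH = Hs + Hd + hf + Hp = 5 + 30 + 4 + 30 = 69

69 m


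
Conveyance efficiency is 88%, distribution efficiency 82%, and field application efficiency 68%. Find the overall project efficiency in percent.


Ec = 0.88, Eb = 0.82, Ea = 0.68
E = 0.88 * 0.82 * 0.68 * 100 = 49.0688%

49.0688 %


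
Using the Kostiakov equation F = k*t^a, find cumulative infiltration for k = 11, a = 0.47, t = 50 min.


F = k * t^a = 11 * 50^0.47
F = 11 * 6.288049

69.1685 mm


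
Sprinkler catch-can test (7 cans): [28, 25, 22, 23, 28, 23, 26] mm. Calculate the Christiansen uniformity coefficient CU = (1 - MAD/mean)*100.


mean = 25.000000 mm
MAD = 2.000000 mm
CU = (1 - 2.000000/25.000000)*100

92.0000 %


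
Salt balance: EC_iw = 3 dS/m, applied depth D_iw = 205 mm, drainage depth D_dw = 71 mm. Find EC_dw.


EC_dw = EC_iw * D_iw / D_dw
EC_dw = 3 * 205 / 71
EC_dw = 615 / 71

8.6620 dS/m


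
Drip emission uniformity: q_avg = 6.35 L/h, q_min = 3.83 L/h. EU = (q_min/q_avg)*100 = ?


EU = (q_min/q_avg)*100 = (3.83/6.35)*100 = 60.3150%

60.3150 %


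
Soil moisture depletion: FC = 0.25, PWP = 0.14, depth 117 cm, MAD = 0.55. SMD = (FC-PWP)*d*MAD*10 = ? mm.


SMD = (FC - PWP) * d * MAD * 10
SMD = (0.25 - 0.14) * 117 * 0.55 * 10
SMD = 0.1100 * 117 * 0.55 * 10

70.7850 mm


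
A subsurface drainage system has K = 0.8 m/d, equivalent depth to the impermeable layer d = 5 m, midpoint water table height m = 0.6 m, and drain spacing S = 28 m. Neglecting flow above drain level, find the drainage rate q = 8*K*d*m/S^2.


q = 8*K*d*m/S^2
q = 8*0.8*5*0.6/28^2
q = 19.2000 / 784

0.0245 m/d


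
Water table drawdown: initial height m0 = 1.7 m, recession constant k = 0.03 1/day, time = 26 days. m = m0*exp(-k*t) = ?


m = m0 * exp(-k*t)
m = 1.7 * exp(-0.03 * 26)
m = 1.7 * exp(-0.7800)

0.7793 m


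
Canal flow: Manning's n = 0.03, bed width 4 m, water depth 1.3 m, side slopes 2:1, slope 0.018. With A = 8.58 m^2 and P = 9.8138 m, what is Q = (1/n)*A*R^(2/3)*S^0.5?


R = A/P = 8.58/9.8138 = 0.874279
Q = (1/0.03) * 8.58 * 0.874279^(2/3) * 0.018^0.5

35.0835 m^3/s


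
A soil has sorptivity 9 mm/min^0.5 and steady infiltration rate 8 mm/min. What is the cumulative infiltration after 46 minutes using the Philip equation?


F = S*sqrt(t) + A*t
F = 9*sqrt(46) + 8*46
F = 9*6.782330 + 368

429.0410 mm


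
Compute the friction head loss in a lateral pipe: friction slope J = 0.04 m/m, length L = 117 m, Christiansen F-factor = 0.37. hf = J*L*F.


hf = J * L * F = 0.04 * 117 * 0.37 = 1.7316 m

1.7316 m


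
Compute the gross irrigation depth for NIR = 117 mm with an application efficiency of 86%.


Ea = 86% = 0.86
GID = NIR / Ea = 117 / 0.86 = 136.0465 mm

136.0465 mm


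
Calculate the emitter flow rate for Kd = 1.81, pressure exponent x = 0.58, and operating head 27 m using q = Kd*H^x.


q = Kd * H^x = 1.81 * 27^0.58 = 1.81 * 6.763804

12.2425 L/h


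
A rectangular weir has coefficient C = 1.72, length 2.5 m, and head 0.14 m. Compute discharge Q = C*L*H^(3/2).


Q = C * L * H^(3/2) = 1.72 * 2.5 * 0.14^1.5 = 1.72 * 2.5 * 0.052383

0.2252 m^3/s


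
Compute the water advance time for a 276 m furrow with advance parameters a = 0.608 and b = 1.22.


t = (L/a)^(1/b)
t = (276/0.608)^(1/1.22)
t = 453.947368^(1/1.22)

150.6168 min


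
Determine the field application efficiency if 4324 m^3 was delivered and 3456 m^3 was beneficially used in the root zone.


Ea = V_root / V_field * 100 = 3456 / 4324 * 100 = 79.9260%

79.9260 %


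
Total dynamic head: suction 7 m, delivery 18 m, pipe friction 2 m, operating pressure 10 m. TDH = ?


TDH = Hs + Hd + hf + Hp = 7 + 18 + 2 + 10 = 37

37 m


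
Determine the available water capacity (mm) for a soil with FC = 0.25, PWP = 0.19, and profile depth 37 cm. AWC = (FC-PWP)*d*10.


AWC = (FC - PWP) * d * 10
AWC = (0.25 - 0.19) * 37 * 10
AWC = 0.0600 * 37 * 10

22.2000 mm


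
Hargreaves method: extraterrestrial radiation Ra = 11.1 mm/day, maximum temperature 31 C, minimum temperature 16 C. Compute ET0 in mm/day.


Tmean = (Tmax + Tmin)/2 = (31 + 16)/2 = 23.5
ET0 = 0.0023 * 11.1 * (23.5 + 17.8) * sqrt(31 - 16)
ET0 = 0.0023 * 11.1 * 41.3 * 3.872983

4.0836 mm/day


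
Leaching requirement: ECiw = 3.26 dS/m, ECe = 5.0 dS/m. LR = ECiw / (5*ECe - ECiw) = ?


LR = ECiw / (5*ECe - ECiw)
LR = 3.26 / (5*5.0 - 3.26)
LR = 3.26 / 21.7400

0.1500


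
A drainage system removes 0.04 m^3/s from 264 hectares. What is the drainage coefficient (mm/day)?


DC = Q * 86400 / (A * 10000) * 1000
DC = 0.04 * 86400 / (264 * 10000) * 1000
DC = 3456000.0000 / 2640000

1.3091 mm/day


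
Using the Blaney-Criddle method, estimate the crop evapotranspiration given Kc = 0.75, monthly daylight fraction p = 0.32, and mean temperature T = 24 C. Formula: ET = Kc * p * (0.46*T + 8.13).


ET = Kc * p * (0.46*T + 8.13)
ET = 0.75 * 0.32 * (0.46*24 + 8.13)
ET = 0.75 * 0.32 * 19.1700

4.6008 mm/day


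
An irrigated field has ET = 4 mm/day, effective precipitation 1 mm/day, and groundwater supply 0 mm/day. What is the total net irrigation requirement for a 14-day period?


Daily deficit = ET - Pe - GW = 4 - 1 - 0 = 3 mm/day
NIR = 3 * 14 = 42 mm

42.0000 mm


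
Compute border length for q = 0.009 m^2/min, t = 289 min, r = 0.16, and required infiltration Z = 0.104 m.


L = q*t/((1+r)*Z)
L = 0.009*289/((1+0.16)*0.104)
L = 2.601/0.12064

21.5600 m


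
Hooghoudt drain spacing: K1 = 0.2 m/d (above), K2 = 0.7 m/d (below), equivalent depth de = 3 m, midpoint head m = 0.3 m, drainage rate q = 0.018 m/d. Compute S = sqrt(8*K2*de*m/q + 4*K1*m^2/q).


S^2 = 8*K2*de*m/q + 4*K1*m^2/q
S^2 = 8*0.7*3*0.3/0.018 + 4*0.2*0.3^2/0.018
S = sqrt(284.0000)

16.8523 m


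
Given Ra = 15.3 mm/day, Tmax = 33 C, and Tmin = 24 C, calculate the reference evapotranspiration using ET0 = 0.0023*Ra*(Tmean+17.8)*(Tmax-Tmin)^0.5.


Tmean = (Tmax + Tmin)/2 = (33 + 24)/2 = 28.5
ET0 = 0.0023 * 15.3 * (28.5 + 17.8) * sqrt(33 - 24)
ET0 = 0.0023 * 15.3 * 46.3 * 3.000000

4.8879 mm/day


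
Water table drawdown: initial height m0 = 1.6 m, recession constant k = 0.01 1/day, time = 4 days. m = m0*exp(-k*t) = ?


m = m0 * exp(-k*t)
m = 1.6 * exp(-0.01 * 4)
m = 1.6 * exp(-0.0400)

1.5373 m


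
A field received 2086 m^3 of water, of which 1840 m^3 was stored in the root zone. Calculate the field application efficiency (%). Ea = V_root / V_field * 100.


Ea = V_root / V_field * 100 = 1840 / 2086 * 100 = 88.2071%

88.2071 %


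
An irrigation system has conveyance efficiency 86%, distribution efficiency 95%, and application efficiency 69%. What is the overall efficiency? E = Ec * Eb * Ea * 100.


Ec = 0.86, Eb = 0.95, Ea = 0.69
E = 0.86 * 0.95 * 0.69 * 100 = 56.3730%

56.3730 %


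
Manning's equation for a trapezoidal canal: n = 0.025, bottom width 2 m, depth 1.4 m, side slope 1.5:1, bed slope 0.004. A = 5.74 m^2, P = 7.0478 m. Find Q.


R = A/P = 5.74/7.0478 = 0.814439
Q = (1/0.025) * 5.74 * 0.814439^(2/3) * 0.004^0.5

12.6641 m^3/s


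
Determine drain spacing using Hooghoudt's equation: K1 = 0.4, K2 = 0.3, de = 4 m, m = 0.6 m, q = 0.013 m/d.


S^2 = 8*K2*de*m/q + 4*K1*m^2/q
S^2 = 8*0.3*4*0.6/0.013 + 4*0.4*0.6^2/0.013
S = sqrt(487.3846)

22.0768 m


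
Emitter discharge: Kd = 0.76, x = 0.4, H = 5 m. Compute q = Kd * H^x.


q = Kd * H^x = 0.76 * 5^0.4 = 0.76 * 1.903654

1.4468 L/h


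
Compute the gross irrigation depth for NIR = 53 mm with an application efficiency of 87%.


Ea = 87% = 0.87
GID = NIR / Ea = 53 / 0.87 = 60.9195 mm

60.9195 mm


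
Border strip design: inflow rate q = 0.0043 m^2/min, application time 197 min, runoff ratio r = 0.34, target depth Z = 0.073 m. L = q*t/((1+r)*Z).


L = q*t/((1+r)*Z)
L = 0.0043*197/((1+0.34)*0.073)
L = 0.8471/0.09782

8.6598 m


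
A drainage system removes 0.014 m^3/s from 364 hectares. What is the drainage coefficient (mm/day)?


DC = Q * 86400 / (A * 10000) * 1000
DC = 0.014 * 86400 / (364 * 10000) * 1000
DC = 1209600.0000 / 3640000

0.3323 mm/day


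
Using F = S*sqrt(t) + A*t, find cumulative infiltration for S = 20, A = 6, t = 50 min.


F = S*sqrt(t) + A*t
F = 20*sqrt(50) + 6*50
F = 20*7.071068 + 300

441.4214 mm


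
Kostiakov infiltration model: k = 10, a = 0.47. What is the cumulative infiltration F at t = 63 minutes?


F = k * t^a = 10 * 63^0.47
F = 10 * 7.009549

70.0955 mm


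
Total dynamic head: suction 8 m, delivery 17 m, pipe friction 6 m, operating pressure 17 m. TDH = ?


TDH = Hs + Hd + hf + Hp = 8 + 17 + 6 + 17 = 48

48 m


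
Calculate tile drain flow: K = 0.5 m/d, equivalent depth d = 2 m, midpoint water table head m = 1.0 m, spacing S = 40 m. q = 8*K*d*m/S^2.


q = 8*K*d*m/S^2
q = 8*0.5*2*1.0/40^2
q = 8.0000 / 1600

0.0050 m/d


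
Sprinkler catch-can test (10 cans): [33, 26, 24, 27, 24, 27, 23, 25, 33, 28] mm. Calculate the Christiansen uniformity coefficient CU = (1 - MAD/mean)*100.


mean = 27.000000 mm
MAD = 2.600000 mm
CU = (1 - 2.600000/27.000000)*100

90.3704 %


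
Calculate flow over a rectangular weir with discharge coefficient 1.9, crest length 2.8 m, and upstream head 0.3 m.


Q = C * L * H^(3/2) = 1.9 * 2.8 * 0.3^1.5 = 1.9 * 2.8 * 0.164317

0.8742 m^3/s


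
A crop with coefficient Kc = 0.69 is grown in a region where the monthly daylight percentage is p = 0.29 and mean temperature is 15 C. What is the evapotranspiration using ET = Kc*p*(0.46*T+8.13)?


ET = Kc * p * (0.46*T + 8.13)
ET = 0.69 * 0.29 * (0.46*15 + 8.13)
ET = 0.69 * 0.29 * 15.0300

3.0075 mm/day


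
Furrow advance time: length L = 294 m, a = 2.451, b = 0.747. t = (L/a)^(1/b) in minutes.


t = (L/a)^(1/b)
t = (294/2.451)^(1/0.747)
t = 119.951040^(1/0.747)

606.9290 min


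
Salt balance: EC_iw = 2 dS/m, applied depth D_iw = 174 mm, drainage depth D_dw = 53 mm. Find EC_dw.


EC_dw = EC_iw * D_iw / D_dw
EC_dw = 2 * 174 / 53
EC_dw = 348 / 53

6.5660 dS/m


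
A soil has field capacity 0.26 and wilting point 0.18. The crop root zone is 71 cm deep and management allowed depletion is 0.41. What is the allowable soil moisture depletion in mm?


SMD = (FC - PWP) * d * MAD * 10
SMD = (0.26 - 0.18) * 71 * 0.41 * 10
SMD = 0.0800 * 71 * 0.41 * 10

23.2880 mm


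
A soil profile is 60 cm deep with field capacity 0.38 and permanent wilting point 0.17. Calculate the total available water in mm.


AWC = (FC - PWP) * d * 10
AWC = (0.38 - 0.17) * 60 * 10
AWC = 0.2100 * 60 * 10

126.0000 mm


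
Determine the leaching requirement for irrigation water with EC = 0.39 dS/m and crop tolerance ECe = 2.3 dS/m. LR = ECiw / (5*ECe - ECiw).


LR = ECiw / (5*ECe - ECiw)
LR = 0.39 / (5*2.3 - 0.39)
LR = 0.39 / 11.1100

0.0351


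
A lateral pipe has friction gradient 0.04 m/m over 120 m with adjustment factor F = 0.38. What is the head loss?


hf = J * L * F = 0.04 * 120 * 0.38 = 1.8240 m

1.8240 m


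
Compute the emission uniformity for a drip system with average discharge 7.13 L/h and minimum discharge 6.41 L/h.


EU = (q_min/q_avg)*100 = (6.41/7.13)*100 = 89.9018%

89.9018 %


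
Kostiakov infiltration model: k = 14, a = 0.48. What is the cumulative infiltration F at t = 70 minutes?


F = k * t^a = 14 * 70^0.48
F = 14 * 7.685056

107.5908 mm


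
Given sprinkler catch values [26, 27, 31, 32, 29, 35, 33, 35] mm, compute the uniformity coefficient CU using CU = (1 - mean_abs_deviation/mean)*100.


mean = 31.000000 mm
MAD = 2.750000 mm
CU = (1 - 2.750000/31.000000)*100

91.1290 %


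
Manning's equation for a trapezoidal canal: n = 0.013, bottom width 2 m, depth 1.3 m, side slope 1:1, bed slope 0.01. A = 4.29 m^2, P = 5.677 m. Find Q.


R = A/P = 4.29/5.677 = 0.755681
Q = (1/0.013) * 4.29 * 0.755681^(2/3) * 0.01^0.5

27.3783 m^3/s


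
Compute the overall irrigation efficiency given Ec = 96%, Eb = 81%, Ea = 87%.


Ec = 0.96, Eb = 0.81, Ea = 0.87
E = 0.96 * 0.81 * 0.87 * 100 = 67.6512%

67.6512 %


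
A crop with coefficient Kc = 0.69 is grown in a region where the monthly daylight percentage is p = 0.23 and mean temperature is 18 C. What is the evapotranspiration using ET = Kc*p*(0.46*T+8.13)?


ET = Kc * p * (0.46*T + 8.13)
ET = 0.69 * 0.23 * (0.46*18 + 8.13)
ET = 0.69 * 0.23 * 16.4100

2.6043 mm/day


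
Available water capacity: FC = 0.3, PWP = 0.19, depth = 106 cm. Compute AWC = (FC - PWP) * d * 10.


AWC = (FC - PWP) * d * 10
AWC = (0.3 - 0.19) * 106 * 10
AWC = 0.1100 * 106 * 10

116.6000 mm


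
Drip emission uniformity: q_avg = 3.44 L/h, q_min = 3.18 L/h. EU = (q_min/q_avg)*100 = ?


EU = (q_min/q_avg)*100 = (3.18/3.44)*100 = 92.4419%

92.4419 %


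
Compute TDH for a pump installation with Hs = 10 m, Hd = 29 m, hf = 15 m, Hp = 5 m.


TDH = Hs + Hd + hf + Hp = 10 + 29 + 15 + 5 = 59

59 m


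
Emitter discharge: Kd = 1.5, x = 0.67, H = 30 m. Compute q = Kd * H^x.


q = Kd * H^x = 1.5 * 30^0.67 = 1.5 * 9.764977

14.6475 L/h


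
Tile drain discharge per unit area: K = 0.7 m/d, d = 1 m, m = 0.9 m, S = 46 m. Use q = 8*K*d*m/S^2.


q = 8*K*d*m/S^2
q = 8*0.7*1*0.9/46^2
q = 5.0400 / 2116

0.0024 m/d


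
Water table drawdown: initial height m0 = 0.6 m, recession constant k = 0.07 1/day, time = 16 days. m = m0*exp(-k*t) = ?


m = m0 * exp(-k*t)
m = 0.6 * exp(-0.07 * 16)
m = 0.6 * exp(-1.1200)

0.1958 m


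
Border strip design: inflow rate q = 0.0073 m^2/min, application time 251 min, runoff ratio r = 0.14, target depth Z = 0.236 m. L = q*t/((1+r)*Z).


L = q*t/((1+r)*Z)
L = 0.0073*251/((1+0.14)*0.236)
L = 1.8323/0.26904

6.8105 m


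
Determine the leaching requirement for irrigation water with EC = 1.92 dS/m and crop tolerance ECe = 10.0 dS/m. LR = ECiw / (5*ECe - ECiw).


LR = ECiw / (5*ECe - ECiw)
LR = 1.92 / (5*10.0 - 1.92)
LR = 1.92 / 48.0800

0.0399


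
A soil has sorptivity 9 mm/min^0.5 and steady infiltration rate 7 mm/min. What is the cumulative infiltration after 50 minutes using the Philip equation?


F = S*sqrt(t) + A*t
F = 9*sqrt(50) + 7*50
F = 9*7.071068 + 350

413.6396 mm


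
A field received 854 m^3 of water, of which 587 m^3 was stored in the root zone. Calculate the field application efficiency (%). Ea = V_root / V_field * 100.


Ea = V_root / V_field * 100 = 587 / 854 * 100 = 68.7354%

68.7354 %


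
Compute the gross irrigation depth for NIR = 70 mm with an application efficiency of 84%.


Ea = 84% = 0.84
GID = NIR / Ea = 70 / 0.84 = 83.3333 mm

83.3333 mm


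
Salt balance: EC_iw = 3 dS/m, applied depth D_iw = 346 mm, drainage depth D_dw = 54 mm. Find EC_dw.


EC_dw = EC_iw * D_iw / D_dw
EC_dw = 3 * 346 / 54
EC_dw = 1038 / 54

19.2222 dS/m


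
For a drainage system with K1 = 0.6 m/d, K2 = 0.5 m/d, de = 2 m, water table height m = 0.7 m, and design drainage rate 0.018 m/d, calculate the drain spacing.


S^2 = 8*K2*de*m/q + 4*K1*m^2/q
S^2 = 8*0.5*2*0.7/0.018 + 4*0.6*0.7^2/0.018
S = sqrt(376.4444)

19.4022 m


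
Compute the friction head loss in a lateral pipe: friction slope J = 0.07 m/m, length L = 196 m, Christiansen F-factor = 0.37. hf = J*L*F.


hf = J * L * F = 0.07 * 196 * 0.37 = 5.0764 m

5.0764 m


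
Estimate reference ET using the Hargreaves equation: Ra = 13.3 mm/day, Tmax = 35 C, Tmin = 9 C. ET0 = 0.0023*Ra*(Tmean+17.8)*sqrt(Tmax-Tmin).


Tmean = (Tmax + Tmin)/2 = (35 + 9)/2 = 22.0
ET0 = 0.0023 * 13.3 * (22.0 + 17.8) * sqrt(35 - 9)
ET0 = 0.0023 * 13.3 * 39.8 * 5.099020

6.2080 mm/day


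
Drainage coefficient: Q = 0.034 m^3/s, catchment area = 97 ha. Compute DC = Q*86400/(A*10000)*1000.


DC = Q * 86400 / (A * 10000) * 1000
DC = 0.034 * 86400 / (97 * 10000) * 1000
DC = 2937600.0000 / 970000

3.0285 mm/day


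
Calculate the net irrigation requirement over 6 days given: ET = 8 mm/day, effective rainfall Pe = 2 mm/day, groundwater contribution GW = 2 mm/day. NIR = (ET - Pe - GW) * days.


Daily deficit = ET - Pe - GW = 8 - 2 - 2 = 4 mm/day
NIR = 4 * 6 = 24 mm

24.0000 mm


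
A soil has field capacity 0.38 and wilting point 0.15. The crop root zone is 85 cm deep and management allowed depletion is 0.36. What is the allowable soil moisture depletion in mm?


SMD = (FC - PWP) * d * MAD * 10
SMD = (0.38 - 0.15) * 85 * 0.36 * 10
SMD = 0.2300 * 85 * 0.36 * 10

70.3800 mm


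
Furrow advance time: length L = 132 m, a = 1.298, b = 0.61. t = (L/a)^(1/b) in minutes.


t = (L/a)^(1/b)
t = (132/1.298)^(1/0.61)
t = 101.694915^(1/0.61)

1952.7853 min


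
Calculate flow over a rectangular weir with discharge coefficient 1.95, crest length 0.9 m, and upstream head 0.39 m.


Q = C * L * H^(3/2) = 1.95 * 0.9 * 0.39^1.5 = 1.95 * 0.9 * 0.243555

0.4274 m^3/s


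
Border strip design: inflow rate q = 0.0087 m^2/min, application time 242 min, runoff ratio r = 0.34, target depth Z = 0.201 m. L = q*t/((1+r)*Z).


L = q*t/((1+r)*Z)
L = 0.0087*242/((1+0.34)*0.201)
L = 2.1054/0.26934

7.8169 m


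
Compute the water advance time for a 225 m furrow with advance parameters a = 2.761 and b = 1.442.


t = (L/a)^(1/b)
t = (225/2.761)^(1/1.442)
t = 81.492213^(1/1.442)

21.1506 min


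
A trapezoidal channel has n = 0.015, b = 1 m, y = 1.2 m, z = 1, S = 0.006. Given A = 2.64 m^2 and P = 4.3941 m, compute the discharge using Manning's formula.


R = A/P = 2.64/4.3941 = 0.600806
Q = (1/0.015) * 2.64 * 0.600806^(2/3) * 0.006^0.5

9.7068 m^3/s


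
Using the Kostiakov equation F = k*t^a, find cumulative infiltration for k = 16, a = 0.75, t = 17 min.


F = k * t^a = 16 * 17^0.75
F = 16 * 8.372144

133.9543 mm


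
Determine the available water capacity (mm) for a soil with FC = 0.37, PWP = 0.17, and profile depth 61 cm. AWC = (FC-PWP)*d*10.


AWC = (FC - PWP) * d * 10
AWC = (0.37 - 0.17) * 61 * 10
AWC = 0.2000 * 61 * 10

122.0000 mm


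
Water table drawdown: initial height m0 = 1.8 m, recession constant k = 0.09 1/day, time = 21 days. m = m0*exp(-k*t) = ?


m = m0 * exp(-k*t)
m = 1.8 * exp(-0.09 * 21)
m = 1.8 * exp(-1.8900)

0.2719 m


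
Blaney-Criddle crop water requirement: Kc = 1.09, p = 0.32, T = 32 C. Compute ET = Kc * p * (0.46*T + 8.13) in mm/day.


ET = Kc * p * (0.46*T + 8.13)
ET = 1.09 * 0.32 * (0.46*32 + 8.13)
ET = 1.09 * 0.32 * 22.8500

7.9701 mm/day


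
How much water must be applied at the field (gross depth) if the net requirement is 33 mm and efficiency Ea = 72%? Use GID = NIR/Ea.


Ea = 72% = 0.72
GID = NIR / Ea = 33 / 0.72 = 45.8333 mm

45.8333 mm


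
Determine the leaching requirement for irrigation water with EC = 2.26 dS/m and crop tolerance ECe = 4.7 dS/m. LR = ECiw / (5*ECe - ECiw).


LR = ECiw / (5*ECe - ECiw)
LR = 2.26 / (5*4.7 - 2.26)
LR = 2.26 / 21.2400

0.1064


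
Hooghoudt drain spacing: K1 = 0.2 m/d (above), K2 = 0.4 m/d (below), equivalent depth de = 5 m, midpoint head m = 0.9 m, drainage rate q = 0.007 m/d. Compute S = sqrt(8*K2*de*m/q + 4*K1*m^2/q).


S^2 = 8*K2*de*m/q + 4*K1*m^2/q
S^2 = 8*0.4*5*0.9/0.007 + 4*0.2*0.9^2/0.007
S = sqrt(2149.7143)

46.3650 m


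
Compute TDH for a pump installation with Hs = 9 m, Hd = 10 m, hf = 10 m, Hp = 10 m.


TDH = Hs + Hd + hf + Hp = 9 + 10 + 10 + 10 = 39

39 m


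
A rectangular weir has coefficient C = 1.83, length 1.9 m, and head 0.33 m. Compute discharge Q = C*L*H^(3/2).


Q = C * L * H^(3/2) = 1.83 * 1.9 * 0.33^1.5 = 1.83 * 1.9 * 0.189571

0.6591 m^3/s


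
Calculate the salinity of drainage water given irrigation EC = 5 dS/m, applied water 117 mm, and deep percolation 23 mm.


EC_dw = EC_iw * D_iw / D_dw
EC_dw = 5 * 117 / 23
EC_dw = 585 / 23

25.4348 dS/m


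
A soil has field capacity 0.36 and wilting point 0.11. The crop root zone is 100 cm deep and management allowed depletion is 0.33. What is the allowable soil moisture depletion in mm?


SMD = (FC - PWP) * d * MAD * 10
SMD = (0.36 - 0.11) * 100 * 0.33 * 10
SMD = 0.2500 * 100 * 0.33 * 10

82.5000 mm
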